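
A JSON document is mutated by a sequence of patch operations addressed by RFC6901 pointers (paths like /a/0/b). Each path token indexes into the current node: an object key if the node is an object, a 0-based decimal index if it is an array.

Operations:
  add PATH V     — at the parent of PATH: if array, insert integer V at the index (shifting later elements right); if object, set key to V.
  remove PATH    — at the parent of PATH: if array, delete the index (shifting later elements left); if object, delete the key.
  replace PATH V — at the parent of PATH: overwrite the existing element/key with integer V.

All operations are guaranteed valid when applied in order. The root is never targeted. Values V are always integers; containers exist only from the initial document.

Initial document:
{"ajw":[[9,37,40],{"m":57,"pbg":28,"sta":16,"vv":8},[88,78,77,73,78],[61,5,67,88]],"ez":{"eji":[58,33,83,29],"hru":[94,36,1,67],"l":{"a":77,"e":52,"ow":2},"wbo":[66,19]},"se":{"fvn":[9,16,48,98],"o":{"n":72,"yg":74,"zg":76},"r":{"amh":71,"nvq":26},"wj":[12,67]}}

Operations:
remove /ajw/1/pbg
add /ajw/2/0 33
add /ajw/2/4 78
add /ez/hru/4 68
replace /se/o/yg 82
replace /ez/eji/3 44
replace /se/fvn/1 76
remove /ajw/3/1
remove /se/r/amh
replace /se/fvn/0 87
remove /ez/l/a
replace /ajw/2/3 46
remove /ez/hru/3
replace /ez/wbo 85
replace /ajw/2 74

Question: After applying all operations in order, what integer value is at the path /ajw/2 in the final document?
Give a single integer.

Answer: 74

Derivation:
After op 1 (remove /ajw/1/pbg): {"ajw":[[9,37,40],{"m":57,"sta":16,"vv":8},[88,78,77,73,78],[61,5,67,88]],"ez":{"eji":[58,33,83,29],"hru":[94,36,1,67],"l":{"a":77,"e":52,"ow":2},"wbo":[66,19]},"se":{"fvn":[9,16,48,98],"o":{"n":72,"yg":74,"zg":76},"r":{"amh":71,"nvq":26},"wj":[12,67]}}
After op 2 (add /ajw/2/0 33): {"ajw":[[9,37,40],{"m":57,"sta":16,"vv":8},[33,88,78,77,73,78],[61,5,67,88]],"ez":{"eji":[58,33,83,29],"hru":[94,36,1,67],"l":{"a":77,"e":52,"ow":2},"wbo":[66,19]},"se":{"fvn":[9,16,48,98],"o":{"n":72,"yg":74,"zg":76},"r":{"amh":71,"nvq":26},"wj":[12,67]}}
After op 3 (add /ajw/2/4 78): {"ajw":[[9,37,40],{"m":57,"sta":16,"vv":8},[33,88,78,77,78,73,78],[61,5,67,88]],"ez":{"eji":[58,33,83,29],"hru":[94,36,1,67],"l":{"a":77,"e":52,"ow":2},"wbo":[66,19]},"se":{"fvn":[9,16,48,98],"o":{"n":72,"yg":74,"zg":76},"r":{"amh":71,"nvq":26},"wj":[12,67]}}
After op 4 (add /ez/hru/4 68): {"ajw":[[9,37,40],{"m":57,"sta":16,"vv":8},[33,88,78,77,78,73,78],[61,5,67,88]],"ez":{"eji":[58,33,83,29],"hru":[94,36,1,67,68],"l":{"a":77,"e":52,"ow":2},"wbo":[66,19]},"se":{"fvn":[9,16,48,98],"o":{"n":72,"yg":74,"zg":76},"r":{"amh":71,"nvq":26},"wj":[12,67]}}
After op 5 (replace /se/o/yg 82): {"ajw":[[9,37,40],{"m":57,"sta":16,"vv":8},[33,88,78,77,78,73,78],[61,5,67,88]],"ez":{"eji":[58,33,83,29],"hru":[94,36,1,67,68],"l":{"a":77,"e":52,"ow":2},"wbo":[66,19]},"se":{"fvn":[9,16,48,98],"o":{"n":72,"yg":82,"zg":76},"r":{"amh":71,"nvq":26},"wj":[12,67]}}
After op 6 (replace /ez/eji/3 44): {"ajw":[[9,37,40],{"m":57,"sta":16,"vv":8},[33,88,78,77,78,73,78],[61,5,67,88]],"ez":{"eji":[58,33,83,44],"hru":[94,36,1,67,68],"l":{"a":77,"e":52,"ow":2},"wbo":[66,19]},"se":{"fvn":[9,16,48,98],"o":{"n":72,"yg":82,"zg":76},"r":{"amh":71,"nvq":26},"wj":[12,67]}}
After op 7 (replace /se/fvn/1 76): {"ajw":[[9,37,40],{"m":57,"sta":16,"vv":8},[33,88,78,77,78,73,78],[61,5,67,88]],"ez":{"eji":[58,33,83,44],"hru":[94,36,1,67,68],"l":{"a":77,"e":52,"ow":2},"wbo":[66,19]},"se":{"fvn":[9,76,48,98],"o":{"n":72,"yg":82,"zg":76},"r":{"amh":71,"nvq":26},"wj":[12,67]}}
After op 8 (remove /ajw/3/1): {"ajw":[[9,37,40],{"m":57,"sta":16,"vv":8},[33,88,78,77,78,73,78],[61,67,88]],"ez":{"eji":[58,33,83,44],"hru":[94,36,1,67,68],"l":{"a":77,"e":52,"ow":2},"wbo":[66,19]},"se":{"fvn":[9,76,48,98],"o":{"n":72,"yg":82,"zg":76},"r":{"amh":71,"nvq":26},"wj":[12,67]}}
After op 9 (remove /se/r/amh): {"ajw":[[9,37,40],{"m":57,"sta":16,"vv":8},[33,88,78,77,78,73,78],[61,67,88]],"ez":{"eji":[58,33,83,44],"hru":[94,36,1,67,68],"l":{"a":77,"e":52,"ow":2},"wbo":[66,19]},"se":{"fvn":[9,76,48,98],"o":{"n":72,"yg":82,"zg":76},"r":{"nvq":26},"wj":[12,67]}}
After op 10 (replace /se/fvn/0 87): {"ajw":[[9,37,40],{"m":57,"sta":16,"vv":8},[33,88,78,77,78,73,78],[61,67,88]],"ez":{"eji":[58,33,83,44],"hru":[94,36,1,67,68],"l":{"a":77,"e":52,"ow":2},"wbo":[66,19]},"se":{"fvn":[87,76,48,98],"o":{"n":72,"yg":82,"zg":76},"r":{"nvq":26},"wj":[12,67]}}
After op 11 (remove /ez/l/a): {"ajw":[[9,37,40],{"m":57,"sta":16,"vv":8},[33,88,78,77,78,73,78],[61,67,88]],"ez":{"eji":[58,33,83,44],"hru":[94,36,1,67,68],"l":{"e":52,"ow":2},"wbo":[66,19]},"se":{"fvn":[87,76,48,98],"o":{"n":72,"yg":82,"zg":76},"r":{"nvq":26},"wj":[12,67]}}
After op 12 (replace /ajw/2/3 46): {"ajw":[[9,37,40],{"m":57,"sta":16,"vv":8},[33,88,78,46,78,73,78],[61,67,88]],"ez":{"eji":[58,33,83,44],"hru":[94,36,1,67,68],"l":{"e":52,"ow":2},"wbo":[66,19]},"se":{"fvn":[87,76,48,98],"o":{"n":72,"yg":82,"zg":76},"r":{"nvq":26},"wj":[12,67]}}
After op 13 (remove /ez/hru/3): {"ajw":[[9,37,40],{"m":57,"sta":16,"vv":8},[33,88,78,46,78,73,78],[61,67,88]],"ez":{"eji":[58,33,83,44],"hru":[94,36,1,68],"l":{"e":52,"ow":2},"wbo":[66,19]},"se":{"fvn":[87,76,48,98],"o":{"n":72,"yg":82,"zg":76},"r":{"nvq":26},"wj":[12,67]}}
After op 14 (replace /ez/wbo 85): {"ajw":[[9,37,40],{"m":57,"sta":16,"vv":8},[33,88,78,46,78,73,78],[61,67,88]],"ez":{"eji":[58,33,83,44],"hru":[94,36,1,68],"l":{"e":52,"ow":2},"wbo":85},"se":{"fvn":[87,76,48,98],"o":{"n":72,"yg":82,"zg":76},"r":{"nvq":26},"wj":[12,67]}}
After op 15 (replace /ajw/2 74): {"ajw":[[9,37,40],{"m":57,"sta":16,"vv":8},74,[61,67,88]],"ez":{"eji":[58,33,83,44],"hru":[94,36,1,68],"l":{"e":52,"ow":2},"wbo":85},"se":{"fvn":[87,76,48,98],"o":{"n":72,"yg":82,"zg":76},"r":{"nvq":26},"wj":[12,67]}}
Value at /ajw/2: 74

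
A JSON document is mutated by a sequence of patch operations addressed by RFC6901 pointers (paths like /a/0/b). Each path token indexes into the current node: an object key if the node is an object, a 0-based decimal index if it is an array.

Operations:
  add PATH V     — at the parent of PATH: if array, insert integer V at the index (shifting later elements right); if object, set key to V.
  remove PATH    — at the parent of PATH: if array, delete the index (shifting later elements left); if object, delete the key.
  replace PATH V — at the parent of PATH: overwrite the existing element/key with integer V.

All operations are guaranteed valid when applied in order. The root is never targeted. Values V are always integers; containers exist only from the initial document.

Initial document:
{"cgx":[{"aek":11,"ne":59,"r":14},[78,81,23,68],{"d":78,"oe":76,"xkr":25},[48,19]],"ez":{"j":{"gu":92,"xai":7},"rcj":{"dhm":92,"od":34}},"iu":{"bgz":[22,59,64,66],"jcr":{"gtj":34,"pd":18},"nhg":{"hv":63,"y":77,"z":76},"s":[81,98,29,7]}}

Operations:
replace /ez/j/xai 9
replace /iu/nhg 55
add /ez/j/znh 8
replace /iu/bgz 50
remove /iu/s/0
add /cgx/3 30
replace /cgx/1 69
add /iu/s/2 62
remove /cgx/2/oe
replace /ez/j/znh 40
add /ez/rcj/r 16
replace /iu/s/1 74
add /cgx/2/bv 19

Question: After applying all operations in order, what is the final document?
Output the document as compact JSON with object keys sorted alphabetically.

Answer: {"cgx":[{"aek":11,"ne":59,"r":14},69,{"bv":19,"d":78,"xkr":25},30,[48,19]],"ez":{"j":{"gu":92,"xai":9,"znh":40},"rcj":{"dhm":92,"od":34,"r":16}},"iu":{"bgz":50,"jcr":{"gtj":34,"pd":18},"nhg":55,"s":[98,74,62,7]}}

Derivation:
After op 1 (replace /ez/j/xai 9): {"cgx":[{"aek":11,"ne":59,"r":14},[78,81,23,68],{"d":78,"oe":76,"xkr":25},[48,19]],"ez":{"j":{"gu":92,"xai":9},"rcj":{"dhm":92,"od":34}},"iu":{"bgz":[22,59,64,66],"jcr":{"gtj":34,"pd":18},"nhg":{"hv":63,"y":77,"z":76},"s":[81,98,29,7]}}
After op 2 (replace /iu/nhg 55): {"cgx":[{"aek":11,"ne":59,"r":14},[78,81,23,68],{"d":78,"oe":76,"xkr":25},[48,19]],"ez":{"j":{"gu":92,"xai":9},"rcj":{"dhm":92,"od":34}},"iu":{"bgz":[22,59,64,66],"jcr":{"gtj":34,"pd":18},"nhg":55,"s":[81,98,29,7]}}
After op 3 (add /ez/j/znh 8): {"cgx":[{"aek":11,"ne":59,"r":14},[78,81,23,68],{"d":78,"oe":76,"xkr":25},[48,19]],"ez":{"j":{"gu":92,"xai":9,"znh":8},"rcj":{"dhm":92,"od":34}},"iu":{"bgz":[22,59,64,66],"jcr":{"gtj":34,"pd":18},"nhg":55,"s":[81,98,29,7]}}
After op 4 (replace /iu/bgz 50): {"cgx":[{"aek":11,"ne":59,"r":14},[78,81,23,68],{"d":78,"oe":76,"xkr":25},[48,19]],"ez":{"j":{"gu":92,"xai":9,"znh":8},"rcj":{"dhm":92,"od":34}},"iu":{"bgz":50,"jcr":{"gtj":34,"pd":18},"nhg":55,"s":[81,98,29,7]}}
After op 5 (remove /iu/s/0): {"cgx":[{"aek":11,"ne":59,"r":14},[78,81,23,68],{"d":78,"oe":76,"xkr":25},[48,19]],"ez":{"j":{"gu":92,"xai":9,"znh":8},"rcj":{"dhm":92,"od":34}},"iu":{"bgz":50,"jcr":{"gtj":34,"pd":18},"nhg":55,"s":[98,29,7]}}
After op 6 (add /cgx/3 30): {"cgx":[{"aek":11,"ne":59,"r":14},[78,81,23,68],{"d":78,"oe":76,"xkr":25},30,[48,19]],"ez":{"j":{"gu":92,"xai":9,"znh":8},"rcj":{"dhm":92,"od":34}},"iu":{"bgz":50,"jcr":{"gtj":34,"pd":18},"nhg":55,"s":[98,29,7]}}
After op 7 (replace /cgx/1 69): {"cgx":[{"aek":11,"ne":59,"r":14},69,{"d":78,"oe":76,"xkr":25},30,[48,19]],"ez":{"j":{"gu":92,"xai":9,"znh":8},"rcj":{"dhm":92,"od":34}},"iu":{"bgz":50,"jcr":{"gtj":34,"pd":18},"nhg":55,"s":[98,29,7]}}
After op 8 (add /iu/s/2 62): {"cgx":[{"aek":11,"ne":59,"r":14},69,{"d":78,"oe":76,"xkr":25},30,[48,19]],"ez":{"j":{"gu":92,"xai":9,"znh":8},"rcj":{"dhm":92,"od":34}},"iu":{"bgz":50,"jcr":{"gtj":34,"pd":18},"nhg":55,"s":[98,29,62,7]}}
After op 9 (remove /cgx/2/oe): {"cgx":[{"aek":11,"ne":59,"r":14},69,{"d":78,"xkr":25},30,[48,19]],"ez":{"j":{"gu":92,"xai":9,"znh":8},"rcj":{"dhm":92,"od":34}},"iu":{"bgz":50,"jcr":{"gtj":34,"pd":18},"nhg":55,"s":[98,29,62,7]}}
After op 10 (replace /ez/j/znh 40): {"cgx":[{"aek":11,"ne":59,"r":14},69,{"d":78,"xkr":25},30,[48,19]],"ez":{"j":{"gu":92,"xai":9,"znh":40},"rcj":{"dhm":92,"od":34}},"iu":{"bgz":50,"jcr":{"gtj":34,"pd":18},"nhg":55,"s":[98,29,62,7]}}
After op 11 (add /ez/rcj/r 16): {"cgx":[{"aek":11,"ne":59,"r":14},69,{"d":78,"xkr":25},30,[48,19]],"ez":{"j":{"gu":92,"xai":9,"znh":40},"rcj":{"dhm":92,"od":34,"r":16}},"iu":{"bgz":50,"jcr":{"gtj":34,"pd":18},"nhg":55,"s":[98,29,62,7]}}
After op 12 (replace /iu/s/1 74): {"cgx":[{"aek":11,"ne":59,"r":14},69,{"d":78,"xkr":25},30,[48,19]],"ez":{"j":{"gu":92,"xai":9,"znh":40},"rcj":{"dhm":92,"od":34,"r":16}},"iu":{"bgz":50,"jcr":{"gtj":34,"pd":18},"nhg":55,"s":[98,74,62,7]}}
After op 13 (add /cgx/2/bv 19): {"cgx":[{"aek":11,"ne":59,"r":14},69,{"bv":19,"d":78,"xkr":25},30,[48,19]],"ez":{"j":{"gu":92,"xai":9,"znh":40},"rcj":{"dhm":92,"od":34,"r":16}},"iu":{"bgz":50,"jcr":{"gtj":34,"pd":18},"nhg":55,"s":[98,74,62,7]}}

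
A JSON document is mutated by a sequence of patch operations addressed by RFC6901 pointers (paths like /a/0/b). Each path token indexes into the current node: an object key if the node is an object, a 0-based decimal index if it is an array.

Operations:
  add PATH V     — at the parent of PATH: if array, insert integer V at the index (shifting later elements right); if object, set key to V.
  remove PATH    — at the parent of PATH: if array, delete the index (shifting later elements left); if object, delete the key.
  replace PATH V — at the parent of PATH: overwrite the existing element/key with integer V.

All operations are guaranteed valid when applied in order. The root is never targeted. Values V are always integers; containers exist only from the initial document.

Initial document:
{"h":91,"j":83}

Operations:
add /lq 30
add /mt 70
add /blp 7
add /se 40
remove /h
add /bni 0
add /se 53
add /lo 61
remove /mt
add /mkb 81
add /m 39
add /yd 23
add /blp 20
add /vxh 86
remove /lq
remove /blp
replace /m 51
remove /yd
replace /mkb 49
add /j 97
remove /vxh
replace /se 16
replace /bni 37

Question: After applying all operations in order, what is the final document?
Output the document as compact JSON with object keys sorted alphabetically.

Answer: {"bni":37,"j":97,"lo":61,"m":51,"mkb":49,"se":16}

Derivation:
After op 1 (add /lq 30): {"h":91,"j":83,"lq":30}
After op 2 (add /mt 70): {"h":91,"j":83,"lq":30,"mt":70}
After op 3 (add /blp 7): {"blp":7,"h":91,"j":83,"lq":30,"mt":70}
After op 4 (add /se 40): {"blp":7,"h":91,"j":83,"lq":30,"mt":70,"se":40}
After op 5 (remove /h): {"blp":7,"j":83,"lq":30,"mt":70,"se":40}
After op 6 (add /bni 0): {"blp":7,"bni":0,"j":83,"lq":30,"mt":70,"se":40}
After op 7 (add /se 53): {"blp":7,"bni":0,"j":83,"lq":30,"mt":70,"se":53}
After op 8 (add /lo 61): {"blp":7,"bni":0,"j":83,"lo":61,"lq":30,"mt":70,"se":53}
After op 9 (remove /mt): {"blp":7,"bni":0,"j":83,"lo":61,"lq":30,"se":53}
After op 10 (add /mkb 81): {"blp":7,"bni":0,"j":83,"lo":61,"lq":30,"mkb":81,"se":53}
After op 11 (add /m 39): {"blp":7,"bni":0,"j":83,"lo":61,"lq":30,"m":39,"mkb":81,"se":53}
After op 12 (add /yd 23): {"blp":7,"bni":0,"j":83,"lo":61,"lq":30,"m":39,"mkb":81,"se":53,"yd":23}
After op 13 (add /blp 20): {"blp":20,"bni":0,"j":83,"lo":61,"lq":30,"m":39,"mkb":81,"se":53,"yd":23}
After op 14 (add /vxh 86): {"blp":20,"bni":0,"j":83,"lo":61,"lq":30,"m":39,"mkb":81,"se":53,"vxh":86,"yd":23}
After op 15 (remove /lq): {"blp":20,"bni":0,"j":83,"lo":61,"m":39,"mkb":81,"se":53,"vxh":86,"yd":23}
After op 16 (remove /blp): {"bni":0,"j":83,"lo":61,"m":39,"mkb":81,"se":53,"vxh":86,"yd":23}
After op 17 (replace /m 51): {"bni":0,"j":83,"lo":61,"m":51,"mkb":81,"se":53,"vxh":86,"yd":23}
After op 18 (remove /yd): {"bni":0,"j":83,"lo":61,"m":51,"mkb":81,"se":53,"vxh":86}
After op 19 (replace /mkb 49): {"bni":0,"j":83,"lo":61,"m":51,"mkb":49,"se":53,"vxh":86}
After op 20 (add /j 97): {"bni":0,"j":97,"lo":61,"m":51,"mkb":49,"se":53,"vxh":86}
After op 21 (remove /vxh): {"bni":0,"j":97,"lo":61,"m":51,"mkb":49,"se":53}
After op 22 (replace /se 16): {"bni":0,"j":97,"lo":61,"m":51,"mkb":49,"se":16}
After op 23 (replace /bni 37): {"bni":37,"j":97,"lo":61,"m":51,"mkb":49,"se":16}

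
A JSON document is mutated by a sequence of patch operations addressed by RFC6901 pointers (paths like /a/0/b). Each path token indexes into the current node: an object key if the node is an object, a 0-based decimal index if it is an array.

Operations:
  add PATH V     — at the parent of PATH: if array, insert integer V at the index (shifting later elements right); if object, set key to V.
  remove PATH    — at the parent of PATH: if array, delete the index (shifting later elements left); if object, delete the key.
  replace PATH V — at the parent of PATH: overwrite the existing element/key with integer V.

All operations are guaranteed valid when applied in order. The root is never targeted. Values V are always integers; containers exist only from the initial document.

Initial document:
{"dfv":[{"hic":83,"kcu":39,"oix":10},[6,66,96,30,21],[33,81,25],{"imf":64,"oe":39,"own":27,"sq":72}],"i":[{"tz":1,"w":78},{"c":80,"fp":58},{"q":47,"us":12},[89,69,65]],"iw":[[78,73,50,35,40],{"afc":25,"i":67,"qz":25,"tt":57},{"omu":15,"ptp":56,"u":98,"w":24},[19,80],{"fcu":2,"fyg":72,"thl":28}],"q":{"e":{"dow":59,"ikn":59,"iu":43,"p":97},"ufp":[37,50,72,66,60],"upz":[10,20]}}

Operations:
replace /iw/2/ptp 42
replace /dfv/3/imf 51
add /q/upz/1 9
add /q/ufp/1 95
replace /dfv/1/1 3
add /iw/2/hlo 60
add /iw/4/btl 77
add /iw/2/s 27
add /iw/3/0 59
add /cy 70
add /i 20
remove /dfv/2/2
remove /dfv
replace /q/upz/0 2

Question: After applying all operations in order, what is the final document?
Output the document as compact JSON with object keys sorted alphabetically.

After op 1 (replace /iw/2/ptp 42): {"dfv":[{"hic":83,"kcu":39,"oix":10},[6,66,96,30,21],[33,81,25],{"imf":64,"oe":39,"own":27,"sq":72}],"i":[{"tz":1,"w":78},{"c":80,"fp":58},{"q":47,"us":12},[89,69,65]],"iw":[[78,73,50,35,40],{"afc":25,"i":67,"qz":25,"tt":57},{"omu":15,"ptp":42,"u":98,"w":24},[19,80],{"fcu":2,"fyg":72,"thl":28}],"q":{"e":{"dow":59,"ikn":59,"iu":43,"p":97},"ufp":[37,50,72,66,60],"upz":[10,20]}}
After op 2 (replace /dfv/3/imf 51): {"dfv":[{"hic":83,"kcu":39,"oix":10},[6,66,96,30,21],[33,81,25],{"imf":51,"oe":39,"own":27,"sq":72}],"i":[{"tz":1,"w":78},{"c":80,"fp":58},{"q":47,"us":12},[89,69,65]],"iw":[[78,73,50,35,40],{"afc":25,"i":67,"qz":25,"tt":57},{"omu":15,"ptp":42,"u":98,"w":24},[19,80],{"fcu":2,"fyg":72,"thl":28}],"q":{"e":{"dow":59,"ikn":59,"iu":43,"p":97},"ufp":[37,50,72,66,60],"upz":[10,20]}}
After op 3 (add /q/upz/1 9): {"dfv":[{"hic":83,"kcu":39,"oix":10},[6,66,96,30,21],[33,81,25],{"imf":51,"oe":39,"own":27,"sq":72}],"i":[{"tz":1,"w":78},{"c":80,"fp":58},{"q":47,"us":12},[89,69,65]],"iw":[[78,73,50,35,40],{"afc":25,"i":67,"qz":25,"tt":57},{"omu":15,"ptp":42,"u":98,"w":24},[19,80],{"fcu":2,"fyg":72,"thl":28}],"q":{"e":{"dow":59,"ikn":59,"iu":43,"p":97},"ufp":[37,50,72,66,60],"upz":[10,9,20]}}
After op 4 (add /q/ufp/1 95): {"dfv":[{"hic":83,"kcu":39,"oix":10},[6,66,96,30,21],[33,81,25],{"imf":51,"oe":39,"own":27,"sq":72}],"i":[{"tz":1,"w":78},{"c":80,"fp":58},{"q":47,"us":12},[89,69,65]],"iw":[[78,73,50,35,40],{"afc":25,"i":67,"qz":25,"tt":57},{"omu":15,"ptp":42,"u":98,"w":24},[19,80],{"fcu":2,"fyg":72,"thl":28}],"q":{"e":{"dow":59,"ikn":59,"iu":43,"p":97},"ufp":[37,95,50,72,66,60],"upz":[10,9,20]}}
After op 5 (replace /dfv/1/1 3): {"dfv":[{"hic":83,"kcu":39,"oix":10},[6,3,96,30,21],[33,81,25],{"imf":51,"oe":39,"own":27,"sq":72}],"i":[{"tz":1,"w":78},{"c":80,"fp":58},{"q":47,"us":12},[89,69,65]],"iw":[[78,73,50,35,40],{"afc":25,"i":67,"qz":25,"tt":57},{"omu":15,"ptp":42,"u":98,"w":24},[19,80],{"fcu":2,"fyg":72,"thl":28}],"q":{"e":{"dow":59,"ikn":59,"iu":43,"p":97},"ufp":[37,95,50,72,66,60],"upz":[10,9,20]}}
After op 6 (add /iw/2/hlo 60): {"dfv":[{"hic":83,"kcu":39,"oix":10},[6,3,96,30,21],[33,81,25],{"imf":51,"oe":39,"own":27,"sq":72}],"i":[{"tz":1,"w":78},{"c":80,"fp":58},{"q":47,"us":12},[89,69,65]],"iw":[[78,73,50,35,40],{"afc":25,"i":67,"qz":25,"tt":57},{"hlo":60,"omu":15,"ptp":42,"u":98,"w":24},[19,80],{"fcu":2,"fyg":72,"thl":28}],"q":{"e":{"dow":59,"ikn":59,"iu":43,"p":97},"ufp":[37,95,50,72,66,60],"upz":[10,9,20]}}
After op 7 (add /iw/4/btl 77): {"dfv":[{"hic":83,"kcu":39,"oix":10},[6,3,96,30,21],[33,81,25],{"imf":51,"oe":39,"own":27,"sq":72}],"i":[{"tz":1,"w":78},{"c":80,"fp":58},{"q":47,"us":12},[89,69,65]],"iw":[[78,73,50,35,40],{"afc":25,"i":67,"qz":25,"tt":57},{"hlo":60,"omu":15,"ptp":42,"u":98,"w":24},[19,80],{"btl":77,"fcu":2,"fyg":72,"thl":28}],"q":{"e":{"dow":59,"ikn":59,"iu":43,"p":97},"ufp":[37,95,50,72,66,60],"upz":[10,9,20]}}
After op 8 (add /iw/2/s 27): {"dfv":[{"hic":83,"kcu":39,"oix":10},[6,3,96,30,21],[33,81,25],{"imf":51,"oe":39,"own":27,"sq":72}],"i":[{"tz":1,"w":78},{"c":80,"fp":58},{"q":47,"us":12},[89,69,65]],"iw":[[78,73,50,35,40],{"afc":25,"i":67,"qz":25,"tt":57},{"hlo":60,"omu":15,"ptp":42,"s":27,"u":98,"w":24},[19,80],{"btl":77,"fcu":2,"fyg":72,"thl":28}],"q":{"e":{"dow":59,"ikn":59,"iu":43,"p":97},"ufp":[37,95,50,72,66,60],"upz":[10,9,20]}}
After op 9 (add /iw/3/0 59): {"dfv":[{"hic":83,"kcu":39,"oix":10},[6,3,96,30,21],[33,81,25],{"imf":51,"oe":39,"own":27,"sq":72}],"i":[{"tz":1,"w":78},{"c":80,"fp":58},{"q":47,"us":12},[89,69,65]],"iw":[[78,73,50,35,40],{"afc":25,"i":67,"qz":25,"tt":57},{"hlo":60,"omu":15,"ptp":42,"s":27,"u":98,"w":24},[59,19,80],{"btl":77,"fcu":2,"fyg":72,"thl":28}],"q":{"e":{"dow":59,"ikn":59,"iu":43,"p":97},"ufp":[37,95,50,72,66,60],"upz":[10,9,20]}}
After op 10 (add /cy 70): {"cy":70,"dfv":[{"hic":83,"kcu":39,"oix":10},[6,3,96,30,21],[33,81,25],{"imf":51,"oe":39,"own":27,"sq":72}],"i":[{"tz":1,"w":78},{"c":80,"fp":58},{"q":47,"us":12},[89,69,65]],"iw":[[78,73,50,35,40],{"afc":25,"i":67,"qz":25,"tt":57},{"hlo":60,"omu":15,"ptp":42,"s":27,"u":98,"w":24},[59,19,80],{"btl":77,"fcu":2,"fyg":72,"thl":28}],"q":{"e":{"dow":59,"ikn":59,"iu":43,"p":97},"ufp":[37,95,50,72,66,60],"upz":[10,9,20]}}
After op 11 (add /i 20): {"cy":70,"dfv":[{"hic":83,"kcu":39,"oix":10},[6,3,96,30,21],[33,81,25],{"imf":51,"oe":39,"own":27,"sq":72}],"i":20,"iw":[[78,73,50,35,40],{"afc":25,"i":67,"qz":25,"tt":57},{"hlo":60,"omu":15,"ptp":42,"s":27,"u":98,"w":24},[59,19,80],{"btl":77,"fcu":2,"fyg":72,"thl":28}],"q":{"e":{"dow":59,"ikn":59,"iu":43,"p":97},"ufp":[37,95,50,72,66,60],"upz":[10,9,20]}}
After op 12 (remove /dfv/2/2): {"cy":70,"dfv":[{"hic":83,"kcu":39,"oix":10},[6,3,96,30,21],[33,81],{"imf":51,"oe":39,"own":27,"sq":72}],"i":20,"iw":[[78,73,50,35,40],{"afc":25,"i":67,"qz":25,"tt":57},{"hlo":60,"omu":15,"ptp":42,"s":27,"u":98,"w":24},[59,19,80],{"btl":77,"fcu":2,"fyg":72,"thl":28}],"q":{"e":{"dow":59,"ikn":59,"iu":43,"p":97},"ufp":[37,95,50,72,66,60],"upz":[10,9,20]}}
After op 13 (remove /dfv): {"cy":70,"i":20,"iw":[[78,73,50,35,40],{"afc":25,"i":67,"qz":25,"tt":57},{"hlo":60,"omu":15,"ptp":42,"s":27,"u":98,"w":24},[59,19,80],{"btl":77,"fcu":2,"fyg":72,"thl":28}],"q":{"e":{"dow":59,"ikn":59,"iu":43,"p":97},"ufp":[37,95,50,72,66,60],"upz":[10,9,20]}}
After op 14 (replace /q/upz/0 2): {"cy":70,"i":20,"iw":[[78,73,50,35,40],{"afc":25,"i":67,"qz":25,"tt":57},{"hlo":60,"omu":15,"ptp":42,"s":27,"u":98,"w":24},[59,19,80],{"btl":77,"fcu":2,"fyg":72,"thl":28}],"q":{"e":{"dow":59,"ikn":59,"iu":43,"p":97},"ufp":[37,95,50,72,66,60],"upz":[2,9,20]}}

Answer: {"cy":70,"i":20,"iw":[[78,73,50,35,40],{"afc":25,"i":67,"qz":25,"tt":57},{"hlo":60,"omu":15,"ptp":42,"s":27,"u":98,"w":24},[59,19,80],{"btl":77,"fcu":2,"fyg":72,"thl":28}],"q":{"e":{"dow":59,"ikn":59,"iu":43,"p":97},"ufp":[37,95,50,72,66,60],"upz":[2,9,20]}}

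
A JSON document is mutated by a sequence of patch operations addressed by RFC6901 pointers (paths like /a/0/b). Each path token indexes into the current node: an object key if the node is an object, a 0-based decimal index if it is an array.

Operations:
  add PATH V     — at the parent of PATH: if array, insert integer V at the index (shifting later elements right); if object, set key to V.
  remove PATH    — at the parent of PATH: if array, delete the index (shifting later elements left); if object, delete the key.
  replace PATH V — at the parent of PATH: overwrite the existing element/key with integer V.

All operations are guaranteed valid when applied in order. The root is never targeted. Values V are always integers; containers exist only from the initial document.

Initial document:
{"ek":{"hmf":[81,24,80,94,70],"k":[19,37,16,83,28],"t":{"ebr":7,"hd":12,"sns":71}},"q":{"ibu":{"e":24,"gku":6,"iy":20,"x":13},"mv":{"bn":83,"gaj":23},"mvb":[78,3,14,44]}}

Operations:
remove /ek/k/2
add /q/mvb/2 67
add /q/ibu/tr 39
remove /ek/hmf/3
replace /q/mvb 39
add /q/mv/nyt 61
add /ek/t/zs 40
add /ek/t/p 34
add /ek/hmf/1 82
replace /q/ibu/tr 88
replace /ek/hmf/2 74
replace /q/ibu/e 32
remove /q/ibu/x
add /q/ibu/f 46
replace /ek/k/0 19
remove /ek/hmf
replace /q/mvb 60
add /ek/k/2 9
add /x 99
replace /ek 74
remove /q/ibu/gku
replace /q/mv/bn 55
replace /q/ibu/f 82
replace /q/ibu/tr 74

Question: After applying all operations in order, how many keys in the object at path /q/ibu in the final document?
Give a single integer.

Answer: 4

Derivation:
After op 1 (remove /ek/k/2): {"ek":{"hmf":[81,24,80,94,70],"k":[19,37,83,28],"t":{"ebr":7,"hd":12,"sns":71}},"q":{"ibu":{"e":24,"gku":6,"iy":20,"x":13},"mv":{"bn":83,"gaj":23},"mvb":[78,3,14,44]}}
After op 2 (add /q/mvb/2 67): {"ek":{"hmf":[81,24,80,94,70],"k":[19,37,83,28],"t":{"ebr":7,"hd":12,"sns":71}},"q":{"ibu":{"e":24,"gku":6,"iy":20,"x":13},"mv":{"bn":83,"gaj":23},"mvb":[78,3,67,14,44]}}
After op 3 (add /q/ibu/tr 39): {"ek":{"hmf":[81,24,80,94,70],"k":[19,37,83,28],"t":{"ebr":7,"hd":12,"sns":71}},"q":{"ibu":{"e":24,"gku":6,"iy":20,"tr":39,"x":13},"mv":{"bn":83,"gaj":23},"mvb":[78,3,67,14,44]}}
After op 4 (remove /ek/hmf/3): {"ek":{"hmf":[81,24,80,70],"k":[19,37,83,28],"t":{"ebr":7,"hd":12,"sns":71}},"q":{"ibu":{"e":24,"gku":6,"iy":20,"tr":39,"x":13},"mv":{"bn":83,"gaj":23},"mvb":[78,3,67,14,44]}}
After op 5 (replace /q/mvb 39): {"ek":{"hmf":[81,24,80,70],"k":[19,37,83,28],"t":{"ebr":7,"hd":12,"sns":71}},"q":{"ibu":{"e":24,"gku":6,"iy":20,"tr":39,"x":13},"mv":{"bn":83,"gaj":23},"mvb":39}}
After op 6 (add /q/mv/nyt 61): {"ek":{"hmf":[81,24,80,70],"k":[19,37,83,28],"t":{"ebr":7,"hd":12,"sns":71}},"q":{"ibu":{"e":24,"gku":6,"iy":20,"tr":39,"x":13},"mv":{"bn":83,"gaj":23,"nyt":61},"mvb":39}}
After op 7 (add /ek/t/zs 40): {"ek":{"hmf":[81,24,80,70],"k":[19,37,83,28],"t":{"ebr":7,"hd":12,"sns":71,"zs":40}},"q":{"ibu":{"e":24,"gku":6,"iy":20,"tr":39,"x":13},"mv":{"bn":83,"gaj":23,"nyt":61},"mvb":39}}
After op 8 (add /ek/t/p 34): {"ek":{"hmf":[81,24,80,70],"k":[19,37,83,28],"t":{"ebr":7,"hd":12,"p":34,"sns":71,"zs":40}},"q":{"ibu":{"e":24,"gku":6,"iy":20,"tr":39,"x":13},"mv":{"bn":83,"gaj":23,"nyt":61},"mvb":39}}
After op 9 (add /ek/hmf/1 82): {"ek":{"hmf":[81,82,24,80,70],"k":[19,37,83,28],"t":{"ebr":7,"hd":12,"p":34,"sns":71,"zs":40}},"q":{"ibu":{"e":24,"gku":6,"iy":20,"tr":39,"x":13},"mv":{"bn":83,"gaj":23,"nyt":61},"mvb":39}}
After op 10 (replace /q/ibu/tr 88): {"ek":{"hmf":[81,82,24,80,70],"k":[19,37,83,28],"t":{"ebr":7,"hd":12,"p":34,"sns":71,"zs":40}},"q":{"ibu":{"e":24,"gku":6,"iy":20,"tr":88,"x":13},"mv":{"bn":83,"gaj":23,"nyt":61},"mvb":39}}
After op 11 (replace /ek/hmf/2 74): {"ek":{"hmf":[81,82,74,80,70],"k":[19,37,83,28],"t":{"ebr":7,"hd":12,"p":34,"sns":71,"zs":40}},"q":{"ibu":{"e":24,"gku":6,"iy":20,"tr":88,"x":13},"mv":{"bn":83,"gaj":23,"nyt":61},"mvb":39}}
After op 12 (replace /q/ibu/e 32): {"ek":{"hmf":[81,82,74,80,70],"k":[19,37,83,28],"t":{"ebr":7,"hd":12,"p":34,"sns":71,"zs":40}},"q":{"ibu":{"e":32,"gku":6,"iy":20,"tr":88,"x":13},"mv":{"bn":83,"gaj":23,"nyt":61},"mvb":39}}
After op 13 (remove /q/ibu/x): {"ek":{"hmf":[81,82,74,80,70],"k":[19,37,83,28],"t":{"ebr":7,"hd":12,"p":34,"sns":71,"zs":40}},"q":{"ibu":{"e":32,"gku":6,"iy":20,"tr":88},"mv":{"bn":83,"gaj":23,"nyt":61},"mvb":39}}
After op 14 (add /q/ibu/f 46): {"ek":{"hmf":[81,82,74,80,70],"k":[19,37,83,28],"t":{"ebr":7,"hd":12,"p":34,"sns":71,"zs":40}},"q":{"ibu":{"e":32,"f":46,"gku":6,"iy":20,"tr":88},"mv":{"bn":83,"gaj":23,"nyt":61},"mvb":39}}
After op 15 (replace /ek/k/0 19): {"ek":{"hmf":[81,82,74,80,70],"k":[19,37,83,28],"t":{"ebr":7,"hd":12,"p":34,"sns":71,"zs":40}},"q":{"ibu":{"e":32,"f":46,"gku":6,"iy":20,"tr":88},"mv":{"bn":83,"gaj":23,"nyt":61},"mvb":39}}
After op 16 (remove /ek/hmf): {"ek":{"k":[19,37,83,28],"t":{"ebr":7,"hd":12,"p":34,"sns":71,"zs":40}},"q":{"ibu":{"e":32,"f":46,"gku":6,"iy":20,"tr":88},"mv":{"bn":83,"gaj":23,"nyt":61},"mvb":39}}
After op 17 (replace /q/mvb 60): {"ek":{"k":[19,37,83,28],"t":{"ebr":7,"hd":12,"p":34,"sns":71,"zs":40}},"q":{"ibu":{"e":32,"f":46,"gku":6,"iy":20,"tr":88},"mv":{"bn":83,"gaj":23,"nyt":61},"mvb":60}}
After op 18 (add /ek/k/2 9): {"ek":{"k":[19,37,9,83,28],"t":{"ebr":7,"hd":12,"p":34,"sns":71,"zs":40}},"q":{"ibu":{"e":32,"f":46,"gku":6,"iy":20,"tr":88},"mv":{"bn":83,"gaj":23,"nyt":61},"mvb":60}}
After op 19 (add /x 99): {"ek":{"k":[19,37,9,83,28],"t":{"ebr":7,"hd":12,"p":34,"sns":71,"zs":40}},"q":{"ibu":{"e":32,"f":46,"gku":6,"iy":20,"tr":88},"mv":{"bn":83,"gaj":23,"nyt":61},"mvb":60},"x":99}
After op 20 (replace /ek 74): {"ek":74,"q":{"ibu":{"e":32,"f":46,"gku":6,"iy":20,"tr":88},"mv":{"bn":83,"gaj":23,"nyt":61},"mvb":60},"x":99}
After op 21 (remove /q/ibu/gku): {"ek":74,"q":{"ibu":{"e":32,"f":46,"iy":20,"tr":88},"mv":{"bn":83,"gaj":23,"nyt":61},"mvb":60},"x":99}
After op 22 (replace /q/mv/bn 55): {"ek":74,"q":{"ibu":{"e":32,"f":46,"iy":20,"tr":88},"mv":{"bn":55,"gaj":23,"nyt":61},"mvb":60},"x":99}
After op 23 (replace /q/ibu/f 82): {"ek":74,"q":{"ibu":{"e":32,"f":82,"iy":20,"tr":88},"mv":{"bn":55,"gaj":23,"nyt":61},"mvb":60},"x":99}
After op 24 (replace /q/ibu/tr 74): {"ek":74,"q":{"ibu":{"e":32,"f":82,"iy":20,"tr":74},"mv":{"bn":55,"gaj":23,"nyt":61},"mvb":60},"x":99}
Size at path /q/ibu: 4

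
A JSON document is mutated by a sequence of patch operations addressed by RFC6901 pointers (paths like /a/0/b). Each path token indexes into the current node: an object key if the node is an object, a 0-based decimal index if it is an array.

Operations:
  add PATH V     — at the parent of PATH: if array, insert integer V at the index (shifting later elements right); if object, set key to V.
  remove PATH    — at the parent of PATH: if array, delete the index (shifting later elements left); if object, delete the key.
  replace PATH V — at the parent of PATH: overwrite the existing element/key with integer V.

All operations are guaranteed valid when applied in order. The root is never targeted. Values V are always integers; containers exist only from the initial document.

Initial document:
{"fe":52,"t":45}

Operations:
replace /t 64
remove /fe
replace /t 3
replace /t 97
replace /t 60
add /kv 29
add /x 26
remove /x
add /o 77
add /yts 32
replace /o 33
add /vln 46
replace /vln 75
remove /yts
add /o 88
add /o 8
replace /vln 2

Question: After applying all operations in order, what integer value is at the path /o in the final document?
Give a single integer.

Answer: 8

Derivation:
After op 1 (replace /t 64): {"fe":52,"t":64}
After op 2 (remove /fe): {"t":64}
After op 3 (replace /t 3): {"t":3}
After op 4 (replace /t 97): {"t":97}
After op 5 (replace /t 60): {"t":60}
After op 6 (add /kv 29): {"kv":29,"t":60}
After op 7 (add /x 26): {"kv":29,"t":60,"x":26}
After op 8 (remove /x): {"kv":29,"t":60}
After op 9 (add /o 77): {"kv":29,"o":77,"t":60}
After op 10 (add /yts 32): {"kv":29,"o":77,"t":60,"yts":32}
After op 11 (replace /o 33): {"kv":29,"o":33,"t":60,"yts":32}
After op 12 (add /vln 46): {"kv":29,"o":33,"t":60,"vln":46,"yts":32}
After op 13 (replace /vln 75): {"kv":29,"o":33,"t":60,"vln":75,"yts":32}
After op 14 (remove /yts): {"kv":29,"o":33,"t":60,"vln":75}
After op 15 (add /o 88): {"kv":29,"o":88,"t":60,"vln":75}
After op 16 (add /o 8): {"kv":29,"o":8,"t":60,"vln":75}
After op 17 (replace /vln 2): {"kv":29,"o":8,"t":60,"vln":2}
Value at /o: 8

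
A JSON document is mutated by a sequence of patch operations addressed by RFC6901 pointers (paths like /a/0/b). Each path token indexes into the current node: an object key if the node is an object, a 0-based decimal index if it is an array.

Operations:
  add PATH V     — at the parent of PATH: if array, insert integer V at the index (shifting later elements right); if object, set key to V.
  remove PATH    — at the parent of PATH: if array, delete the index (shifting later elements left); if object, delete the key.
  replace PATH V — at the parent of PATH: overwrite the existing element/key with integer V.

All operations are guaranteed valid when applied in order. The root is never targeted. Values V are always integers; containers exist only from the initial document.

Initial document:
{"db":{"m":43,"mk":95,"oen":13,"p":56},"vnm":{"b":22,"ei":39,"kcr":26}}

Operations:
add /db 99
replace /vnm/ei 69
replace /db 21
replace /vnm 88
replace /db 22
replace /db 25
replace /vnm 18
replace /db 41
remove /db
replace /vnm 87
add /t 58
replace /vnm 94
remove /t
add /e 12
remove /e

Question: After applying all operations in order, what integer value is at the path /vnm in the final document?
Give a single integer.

Answer: 94

Derivation:
After op 1 (add /db 99): {"db":99,"vnm":{"b":22,"ei":39,"kcr":26}}
After op 2 (replace /vnm/ei 69): {"db":99,"vnm":{"b":22,"ei":69,"kcr":26}}
After op 3 (replace /db 21): {"db":21,"vnm":{"b":22,"ei":69,"kcr":26}}
After op 4 (replace /vnm 88): {"db":21,"vnm":88}
After op 5 (replace /db 22): {"db":22,"vnm":88}
After op 6 (replace /db 25): {"db":25,"vnm":88}
After op 7 (replace /vnm 18): {"db":25,"vnm":18}
After op 8 (replace /db 41): {"db":41,"vnm":18}
After op 9 (remove /db): {"vnm":18}
After op 10 (replace /vnm 87): {"vnm":87}
After op 11 (add /t 58): {"t":58,"vnm":87}
After op 12 (replace /vnm 94): {"t":58,"vnm":94}
After op 13 (remove /t): {"vnm":94}
After op 14 (add /e 12): {"e":12,"vnm":94}
After op 15 (remove /e): {"vnm":94}
Value at /vnm: 94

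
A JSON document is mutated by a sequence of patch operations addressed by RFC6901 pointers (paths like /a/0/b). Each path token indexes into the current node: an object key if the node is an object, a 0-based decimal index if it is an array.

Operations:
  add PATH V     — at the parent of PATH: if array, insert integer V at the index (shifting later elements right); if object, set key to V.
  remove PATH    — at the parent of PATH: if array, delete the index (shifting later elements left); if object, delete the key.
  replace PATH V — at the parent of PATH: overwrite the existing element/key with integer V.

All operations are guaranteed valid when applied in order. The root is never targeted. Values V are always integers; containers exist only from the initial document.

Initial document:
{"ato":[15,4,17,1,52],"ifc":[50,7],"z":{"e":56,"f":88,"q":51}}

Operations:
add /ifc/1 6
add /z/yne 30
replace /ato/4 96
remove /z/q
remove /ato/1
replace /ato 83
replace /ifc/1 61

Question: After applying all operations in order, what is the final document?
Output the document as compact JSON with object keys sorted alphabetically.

After op 1 (add /ifc/1 6): {"ato":[15,4,17,1,52],"ifc":[50,6,7],"z":{"e":56,"f":88,"q":51}}
After op 2 (add /z/yne 30): {"ato":[15,4,17,1,52],"ifc":[50,6,7],"z":{"e":56,"f":88,"q":51,"yne":30}}
After op 3 (replace /ato/4 96): {"ato":[15,4,17,1,96],"ifc":[50,6,7],"z":{"e":56,"f":88,"q":51,"yne":30}}
After op 4 (remove /z/q): {"ato":[15,4,17,1,96],"ifc":[50,6,7],"z":{"e":56,"f":88,"yne":30}}
After op 5 (remove /ato/1): {"ato":[15,17,1,96],"ifc":[50,6,7],"z":{"e":56,"f":88,"yne":30}}
After op 6 (replace /ato 83): {"ato":83,"ifc":[50,6,7],"z":{"e":56,"f":88,"yne":30}}
After op 7 (replace /ifc/1 61): {"ato":83,"ifc":[50,61,7],"z":{"e":56,"f":88,"yne":30}}

Answer: {"ato":83,"ifc":[50,61,7],"z":{"e":56,"f":88,"yne":30}}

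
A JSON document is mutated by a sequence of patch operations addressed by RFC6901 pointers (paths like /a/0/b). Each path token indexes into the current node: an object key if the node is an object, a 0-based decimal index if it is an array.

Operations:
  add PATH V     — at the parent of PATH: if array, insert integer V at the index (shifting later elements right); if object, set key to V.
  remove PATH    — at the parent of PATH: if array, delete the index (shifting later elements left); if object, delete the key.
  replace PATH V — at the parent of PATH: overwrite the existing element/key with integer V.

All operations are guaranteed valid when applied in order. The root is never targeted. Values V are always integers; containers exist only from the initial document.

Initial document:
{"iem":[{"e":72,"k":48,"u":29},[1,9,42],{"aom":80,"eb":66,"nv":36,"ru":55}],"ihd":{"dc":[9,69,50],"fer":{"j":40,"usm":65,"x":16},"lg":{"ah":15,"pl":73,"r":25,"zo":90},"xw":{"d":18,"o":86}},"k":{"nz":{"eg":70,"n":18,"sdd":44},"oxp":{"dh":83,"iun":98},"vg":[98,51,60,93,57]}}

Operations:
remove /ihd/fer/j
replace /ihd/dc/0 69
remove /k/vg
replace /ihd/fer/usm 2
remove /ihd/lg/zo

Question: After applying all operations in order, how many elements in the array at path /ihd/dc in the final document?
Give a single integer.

After op 1 (remove /ihd/fer/j): {"iem":[{"e":72,"k":48,"u":29},[1,9,42],{"aom":80,"eb":66,"nv":36,"ru":55}],"ihd":{"dc":[9,69,50],"fer":{"usm":65,"x":16},"lg":{"ah":15,"pl":73,"r":25,"zo":90},"xw":{"d":18,"o":86}},"k":{"nz":{"eg":70,"n":18,"sdd":44},"oxp":{"dh":83,"iun":98},"vg":[98,51,60,93,57]}}
After op 2 (replace /ihd/dc/0 69): {"iem":[{"e":72,"k":48,"u":29},[1,9,42],{"aom":80,"eb":66,"nv":36,"ru":55}],"ihd":{"dc":[69,69,50],"fer":{"usm":65,"x":16},"lg":{"ah":15,"pl":73,"r":25,"zo":90},"xw":{"d":18,"o":86}},"k":{"nz":{"eg":70,"n":18,"sdd":44},"oxp":{"dh":83,"iun":98},"vg":[98,51,60,93,57]}}
After op 3 (remove /k/vg): {"iem":[{"e":72,"k":48,"u":29},[1,9,42],{"aom":80,"eb":66,"nv":36,"ru":55}],"ihd":{"dc":[69,69,50],"fer":{"usm":65,"x":16},"lg":{"ah":15,"pl":73,"r":25,"zo":90},"xw":{"d":18,"o":86}},"k":{"nz":{"eg":70,"n":18,"sdd":44},"oxp":{"dh":83,"iun":98}}}
After op 4 (replace /ihd/fer/usm 2): {"iem":[{"e":72,"k":48,"u":29},[1,9,42],{"aom":80,"eb":66,"nv":36,"ru":55}],"ihd":{"dc":[69,69,50],"fer":{"usm":2,"x":16},"lg":{"ah":15,"pl":73,"r":25,"zo":90},"xw":{"d":18,"o":86}},"k":{"nz":{"eg":70,"n":18,"sdd":44},"oxp":{"dh":83,"iun":98}}}
After op 5 (remove /ihd/lg/zo): {"iem":[{"e":72,"k":48,"u":29},[1,9,42],{"aom":80,"eb":66,"nv":36,"ru":55}],"ihd":{"dc":[69,69,50],"fer":{"usm":2,"x":16},"lg":{"ah":15,"pl":73,"r":25},"xw":{"d":18,"o":86}},"k":{"nz":{"eg":70,"n":18,"sdd":44},"oxp":{"dh":83,"iun":98}}}
Size at path /ihd/dc: 3

Answer: 3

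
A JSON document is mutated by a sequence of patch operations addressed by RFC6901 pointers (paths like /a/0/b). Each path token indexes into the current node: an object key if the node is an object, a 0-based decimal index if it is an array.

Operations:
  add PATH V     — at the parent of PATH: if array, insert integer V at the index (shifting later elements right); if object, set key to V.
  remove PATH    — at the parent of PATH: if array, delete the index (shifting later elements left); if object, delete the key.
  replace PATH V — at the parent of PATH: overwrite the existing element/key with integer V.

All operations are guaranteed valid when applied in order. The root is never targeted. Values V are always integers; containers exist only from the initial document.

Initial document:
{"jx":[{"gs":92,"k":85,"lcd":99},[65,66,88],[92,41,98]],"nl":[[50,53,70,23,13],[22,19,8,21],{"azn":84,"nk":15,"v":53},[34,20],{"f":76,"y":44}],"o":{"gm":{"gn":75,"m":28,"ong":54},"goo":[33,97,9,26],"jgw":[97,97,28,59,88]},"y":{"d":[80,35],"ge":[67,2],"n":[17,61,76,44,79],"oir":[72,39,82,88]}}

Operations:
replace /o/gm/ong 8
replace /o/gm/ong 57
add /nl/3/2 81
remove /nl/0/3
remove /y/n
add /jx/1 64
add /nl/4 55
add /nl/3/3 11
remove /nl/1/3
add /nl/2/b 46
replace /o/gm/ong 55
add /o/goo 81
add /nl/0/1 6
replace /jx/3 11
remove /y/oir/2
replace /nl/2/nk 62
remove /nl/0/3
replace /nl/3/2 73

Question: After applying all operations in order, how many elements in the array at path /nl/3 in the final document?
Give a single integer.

After op 1 (replace /o/gm/ong 8): {"jx":[{"gs":92,"k":85,"lcd":99},[65,66,88],[92,41,98]],"nl":[[50,53,70,23,13],[22,19,8,21],{"azn":84,"nk":15,"v":53},[34,20],{"f":76,"y":44}],"o":{"gm":{"gn":75,"m":28,"ong":8},"goo":[33,97,9,26],"jgw":[97,97,28,59,88]},"y":{"d":[80,35],"ge":[67,2],"n":[17,61,76,44,79],"oir":[72,39,82,88]}}
After op 2 (replace /o/gm/ong 57): {"jx":[{"gs":92,"k":85,"lcd":99},[65,66,88],[92,41,98]],"nl":[[50,53,70,23,13],[22,19,8,21],{"azn":84,"nk":15,"v":53},[34,20],{"f":76,"y":44}],"o":{"gm":{"gn":75,"m":28,"ong":57},"goo":[33,97,9,26],"jgw":[97,97,28,59,88]},"y":{"d":[80,35],"ge":[67,2],"n":[17,61,76,44,79],"oir":[72,39,82,88]}}
After op 3 (add /nl/3/2 81): {"jx":[{"gs":92,"k":85,"lcd":99},[65,66,88],[92,41,98]],"nl":[[50,53,70,23,13],[22,19,8,21],{"azn":84,"nk":15,"v":53},[34,20,81],{"f":76,"y":44}],"o":{"gm":{"gn":75,"m":28,"ong":57},"goo":[33,97,9,26],"jgw":[97,97,28,59,88]},"y":{"d":[80,35],"ge":[67,2],"n":[17,61,76,44,79],"oir":[72,39,82,88]}}
After op 4 (remove /nl/0/3): {"jx":[{"gs":92,"k":85,"lcd":99},[65,66,88],[92,41,98]],"nl":[[50,53,70,13],[22,19,8,21],{"azn":84,"nk":15,"v":53},[34,20,81],{"f":76,"y":44}],"o":{"gm":{"gn":75,"m":28,"ong":57},"goo":[33,97,9,26],"jgw":[97,97,28,59,88]},"y":{"d":[80,35],"ge":[67,2],"n":[17,61,76,44,79],"oir":[72,39,82,88]}}
After op 5 (remove /y/n): {"jx":[{"gs":92,"k":85,"lcd":99},[65,66,88],[92,41,98]],"nl":[[50,53,70,13],[22,19,8,21],{"azn":84,"nk":15,"v":53},[34,20,81],{"f":76,"y":44}],"o":{"gm":{"gn":75,"m":28,"ong":57},"goo":[33,97,9,26],"jgw":[97,97,28,59,88]},"y":{"d":[80,35],"ge":[67,2],"oir":[72,39,82,88]}}
After op 6 (add /jx/1 64): {"jx":[{"gs":92,"k":85,"lcd":99},64,[65,66,88],[92,41,98]],"nl":[[50,53,70,13],[22,19,8,21],{"azn":84,"nk":15,"v":53},[34,20,81],{"f":76,"y":44}],"o":{"gm":{"gn":75,"m":28,"ong":57},"goo":[33,97,9,26],"jgw":[97,97,28,59,88]},"y":{"d":[80,35],"ge":[67,2],"oir":[72,39,82,88]}}
After op 7 (add /nl/4 55): {"jx":[{"gs":92,"k":85,"lcd":99},64,[65,66,88],[92,41,98]],"nl":[[50,53,70,13],[22,19,8,21],{"azn":84,"nk":15,"v":53},[34,20,81],55,{"f":76,"y":44}],"o":{"gm":{"gn":75,"m":28,"ong":57},"goo":[33,97,9,26],"jgw":[97,97,28,59,88]},"y":{"d":[80,35],"ge":[67,2],"oir":[72,39,82,88]}}
After op 8 (add /nl/3/3 11): {"jx":[{"gs":92,"k":85,"lcd":99},64,[65,66,88],[92,41,98]],"nl":[[50,53,70,13],[22,19,8,21],{"azn":84,"nk":15,"v":53},[34,20,81,11],55,{"f":76,"y":44}],"o":{"gm":{"gn":75,"m":28,"ong":57},"goo":[33,97,9,26],"jgw":[97,97,28,59,88]},"y":{"d":[80,35],"ge":[67,2],"oir":[72,39,82,88]}}
After op 9 (remove /nl/1/3): {"jx":[{"gs":92,"k":85,"lcd":99},64,[65,66,88],[92,41,98]],"nl":[[50,53,70,13],[22,19,8],{"azn":84,"nk":15,"v":53},[34,20,81,11],55,{"f":76,"y":44}],"o":{"gm":{"gn":75,"m":28,"ong":57},"goo":[33,97,9,26],"jgw":[97,97,28,59,88]},"y":{"d":[80,35],"ge":[67,2],"oir":[72,39,82,88]}}
After op 10 (add /nl/2/b 46): {"jx":[{"gs":92,"k":85,"lcd":99},64,[65,66,88],[92,41,98]],"nl":[[50,53,70,13],[22,19,8],{"azn":84,"b":46,"nk":15,"v":53},[34,20,81,11],55,{"f":76,"y":44}],"o":{"gm":{"gn":75,"m":28,"ong":57},"goo":[33,97,9,26],"jgw":[97,97,28,59,88]},"y":{"d":[80,35],"ge":[67,2],"oir":[72,39,82,88]}}
After op 11 (replace /o/gm/ong 55): {"jx":[{"gs":92,"k":85,"lcd":99},64,[65,66,88],[92,41,98]],"nl":[[50,53,70,13],[22,19,8],{"azn":84,"b":46,"nk":15,"v":53},[34,20,81,11],55,{"f":76,"y":44}],"o":{"gm":{"gn":75,"m":28,"ong":55},"goo":[33,97,9,26],"jgw":[97,97,28,59,88]},"y":{"d":[80,35],"ge":[67,2],"oir":[72,39,82,88]}}
After op 12 (add /o/goo 81): {"jx":[{"gs":92,"k":85,"lcd":99},64,[65,66,88],[92,41,98]],"nl":[[50,53,70,13],[22,19,8],{"azn":84,"b":46,"nk":15,"v":53},[34,20,81,11],55,{"f":76,"y":44}],"o":{"gm":{"gn":75,"m":28,"ong":55},"goo":81,"jgw":[97,97,28,59,88]},"y":{"d":[80,35],"ge":[67,2],"oir":[72,39,82,88]}}
After op 13 (add /nl/0/1 6): {"jx":[{"gs":92,"k":85,"lcd":99},64,[65,66,88],[92,41,98]],"nl":[[50,6,53,70,13],[22,19,8],{"azn":84,"b":46,"nk":15,"v":53},[34,20,81,11],55,{"f":76,"y":44}],"o":{"gm":{"gn":75,"m":28,"ong":55},"goo":81,"jgw":[97,97,28,59,88]},"y":{"d":[80,35],"ge":[67,2],"oir":[72,39,82,88]}}
After op 14 (replace /jx/3 11): {"jx":[{"gs":92,"k":85,"lcd":99},64,[65,66,88],11],"nl":[[50,6,53,70,13],[22,19,8],{"azn":84,"b":46,"nk":15,"v":53},[34,20,81,11],55,{"f":76,"y":44}],"o":{"gm":{"gn":75,"m":28,"ong":55},"goo":81,"jgw":[97,97,28,59,88]},"y":{"d":[80,35],"ge":[67,2],"oir":[72,39,82,88]}}
After op 15 (remove /y/oir/2): {"jx":[{"gs":92,"k":85,"lcd":99},64,[65,66,88],11],"nl":[[50,6,53,70,13],[22,19,8],{"azn":84,"b":46,"nk":15,"v":53},[34,20,81,11],55,{"f":76,"y":44}],"o":{"gm":{"gn":75,"m":28,"ong":55},"goo":81,"jgw":[97,97,28,59,88]},"y":{"d":[80,35],"ge":[67,2],"oir":[72,39,88]}}
After op 16 (replace /nl/2/nk 62): {"jx":[{"gs":92,"k":85,"lcd":99},64,[65,66,88],11],"nl":[[50,6,53,70,13],[22,19,8],{"azn":84,"b":46,"nk":62,"v":53},[34,20,81,11],55,{"f":76,"y":44}],"o":{"gm":{"gn":75,"m":28,"ong":55},"goo":81,"jgw":[97,97,28,59,88]},"y":{"d":[80,35],"ge":[67,2],"oir":[72,39,88]}}
After op 17 (remove /nl/0/3): {"jx":[{"gs":92,"k":85,"lcd":99},64,[65,66,88],11],"nl":[[50,6,53,13],[22,19,8],{"azn":84,"b":46,"nk":62,"v":53},[34,20,81,11],55,{"f":76,"y":44}],"o":{"gm":{"gn":75,"m":28,"ong":55},"goo":81,"jgw":[97,97,28,59,88]},"y":{"d":[80,35],"ge":[67,2],"oir":[72,39,88]}}
After op 18 (replace /nl/3/2 73): {"jx":[{"gs":92,"k":85,"lcd":99},64,[65,66,88],11],"nl":[[50,6,53,13],[22,19,8],{"azn":84,"b":46,"nk":62,"v":53},[34,20,73,11],55,{"f":76,"y":44}],"o":{"gm":{"gn":75,"m":28,"ong":55},"goo":81,"jgw":[97,97,28,59,88]},"y":{"d":[80,35],"ge":[67,2],"oir":[72,39,88]}}
Size at path /nl/3: 4

Answer: 4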